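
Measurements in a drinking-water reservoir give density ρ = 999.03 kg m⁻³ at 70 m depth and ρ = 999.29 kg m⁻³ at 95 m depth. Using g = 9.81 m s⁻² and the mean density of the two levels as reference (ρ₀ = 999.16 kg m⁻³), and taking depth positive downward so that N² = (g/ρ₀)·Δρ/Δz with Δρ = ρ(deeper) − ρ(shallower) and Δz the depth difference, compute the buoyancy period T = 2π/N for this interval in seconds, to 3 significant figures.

Δρ = 999.29 − 999.03 = 0.26 kg m⁻³ over Δz = 95 − 70 = 25 m.
N² = (9.81/999.16) × (0.26/25) = 1.0211 × 10⁻⁴ s⁻².
N = √(1.0211 × 10⁻⁴) = 0.010105 rad s⁻¹, so T = 2π/N = 621.79 s ≈ 622 s.

622 s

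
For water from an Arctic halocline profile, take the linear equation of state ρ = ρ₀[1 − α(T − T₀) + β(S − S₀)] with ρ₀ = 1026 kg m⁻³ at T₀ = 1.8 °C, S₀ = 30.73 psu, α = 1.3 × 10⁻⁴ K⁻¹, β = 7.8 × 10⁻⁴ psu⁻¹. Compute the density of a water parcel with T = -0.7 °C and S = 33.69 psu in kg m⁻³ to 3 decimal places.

1028.702 kg m⁻³

T − T₀ = -2.5 K, S − S₀ = +2.96 psu.
Bracket = 1 − α·(-2.5) + β·(+2.96) = 1 + (2.6338 × 10⁻³) = 1.0026338.
ρ = 1026 × 1.0026338 = 1028.702 kg m⁻³.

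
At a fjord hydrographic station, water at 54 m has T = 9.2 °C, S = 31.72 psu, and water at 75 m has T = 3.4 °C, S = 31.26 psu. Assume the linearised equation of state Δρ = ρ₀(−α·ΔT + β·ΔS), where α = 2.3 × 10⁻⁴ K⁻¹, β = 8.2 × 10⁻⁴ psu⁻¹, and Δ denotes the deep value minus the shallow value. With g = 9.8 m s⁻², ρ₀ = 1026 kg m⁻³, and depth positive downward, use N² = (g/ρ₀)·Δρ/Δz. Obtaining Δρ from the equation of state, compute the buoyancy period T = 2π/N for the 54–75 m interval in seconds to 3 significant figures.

ΔT = -5.8 K, ΔS = -0.46 psu (deep − shallow).
Δρ/ρ₀ = −αΔT + βΔS = 1.334 × 10⁻³ − 3.772 × 10⁻⁴ = 9.568 × 10⁻⁴, so Δρ ≈ 0.9817 kg m⁻³.
N² = (g/ρ₀)·Δρ/Δz = g·(Δρ/ρ₀)/Δz = 9.8 × 9.568 × 10⁻⁴ / 21 = 4.4651 × 10⁻⁴ s⁻².
N = √(4.4651 × 10⁻⁴) = 0.021131 rad s⁻¹ → T = 2π/N = 297.34 s ≈ 297 s.

297 s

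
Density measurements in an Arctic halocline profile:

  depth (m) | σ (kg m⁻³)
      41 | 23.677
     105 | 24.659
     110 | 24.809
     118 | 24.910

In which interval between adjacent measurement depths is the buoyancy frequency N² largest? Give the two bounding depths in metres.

Compute the density gradient over each adjacent pair:
  41–105 m: Δρ/Δz = 0.982/64 = 0.015 kg m⁻⁴
  105–110 m: Δρ/Δz = 0.150/5 = 0.030 kg m⁻⁴
  110–118 m: Δρ/Δz = 0.101/8 = 0.013 kg m⁻⁴
The largest gradient is in the 105–110 m interval — the pycnocline.

105–110 m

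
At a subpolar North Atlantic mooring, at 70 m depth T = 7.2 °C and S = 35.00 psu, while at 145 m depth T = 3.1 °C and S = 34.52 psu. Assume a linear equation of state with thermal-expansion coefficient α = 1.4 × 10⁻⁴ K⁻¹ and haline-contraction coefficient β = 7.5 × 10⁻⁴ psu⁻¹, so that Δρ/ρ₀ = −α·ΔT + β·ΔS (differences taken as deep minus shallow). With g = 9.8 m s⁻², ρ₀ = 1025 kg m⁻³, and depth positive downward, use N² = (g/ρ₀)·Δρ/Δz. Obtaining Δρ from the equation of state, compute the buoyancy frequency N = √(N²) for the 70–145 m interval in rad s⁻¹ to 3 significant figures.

ΔT = -4.1 K, ΔS = -0.48 psu (deep − shallow).
Δρ/ρ₀ = −αΔT + βΔS = 5.74 × 10⁻⁴ − 3.60 × 10⁻⁴ = 2.14 × 10⁻⁴, so Δρ ≈ 0.2193 kg m⁻³.
N² = (g/ρ₀)·Δρ/Δz = g·(Δρ/ρ₀)/Δz = 9.8 × 2.14 × 10⁻⁴ / 75 = 2.7963 × 10⁻⁵ s⁻².
N = √(2.7963 × 10⁻⁵) = 5.2880 × 10⁻³ rad s⁻¹ ≈ 5.29 × 10⁻³ rad s⁻¹.

5.29 × 10⁻³ rad s⁻¹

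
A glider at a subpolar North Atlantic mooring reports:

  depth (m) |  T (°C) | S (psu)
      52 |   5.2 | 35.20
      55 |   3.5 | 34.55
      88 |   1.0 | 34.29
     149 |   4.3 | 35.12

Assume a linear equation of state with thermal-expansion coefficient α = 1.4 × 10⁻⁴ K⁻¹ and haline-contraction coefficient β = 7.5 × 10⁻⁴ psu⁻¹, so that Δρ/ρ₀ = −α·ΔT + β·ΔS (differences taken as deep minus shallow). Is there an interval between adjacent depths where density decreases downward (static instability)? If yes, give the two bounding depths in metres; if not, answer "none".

Evaluate Δρ/ρ₀ = −αΔT + βΔS across each adjacent pair:
  52–55 m: −αΔT+βΔS = −(1.4 × 10⁻⁴)(-1.7)+(7.5 × 10⁻⁴)(-0.65) = -2.5 × 10⁻⁴ → UNSTABLE
  55–88 m: −αΔT+βΔS = −(1.4 × 10⁻⁴)(-2.5)+(7.5 × 10⁻⁴)(-0.26) = 1.5 × 10⁻⁴ → stable
  88–149 m: −αΔT+βΔS = −(1.4 × 10⁻⁴)(+3.3)+(7.5 × 10⁻⁴)(+0.83) = 1.6 × 10⁻⁴ → stable
The 52–55 m interval has Δρ < 0: lighter water underlies denser water.

52–55 m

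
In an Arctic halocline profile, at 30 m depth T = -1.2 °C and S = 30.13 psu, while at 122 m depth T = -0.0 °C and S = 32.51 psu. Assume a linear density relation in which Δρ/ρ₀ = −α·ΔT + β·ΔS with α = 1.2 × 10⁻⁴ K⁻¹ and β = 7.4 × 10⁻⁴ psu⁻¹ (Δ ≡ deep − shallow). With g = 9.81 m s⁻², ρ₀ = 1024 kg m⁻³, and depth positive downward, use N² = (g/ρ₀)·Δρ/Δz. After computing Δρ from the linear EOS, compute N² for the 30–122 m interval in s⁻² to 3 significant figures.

1.72 × 10⁻⁴ s⁻²

ΔT = +1.2 K, ΔS = +2.38 psu (deep − shallow).
Δρ/ρ₀ = −αΔT + βΔS = -1.44 × 10⁻⁴ + 1.7612 × 10⁻³ = 1.6172 × 10⁻³, so Δρ ≈ 1.656 kg m⁻³.
N² = (g/ρ₀)·Δρ/Δz = g·(Δρ/ρ₀)/Δz = 9.81 × 1.6172 × 10⁻³ / 92 = 1.7244 × 10⁻⁴ s⁻² ≈ 1.72 × 10⁻⁴ s⁻².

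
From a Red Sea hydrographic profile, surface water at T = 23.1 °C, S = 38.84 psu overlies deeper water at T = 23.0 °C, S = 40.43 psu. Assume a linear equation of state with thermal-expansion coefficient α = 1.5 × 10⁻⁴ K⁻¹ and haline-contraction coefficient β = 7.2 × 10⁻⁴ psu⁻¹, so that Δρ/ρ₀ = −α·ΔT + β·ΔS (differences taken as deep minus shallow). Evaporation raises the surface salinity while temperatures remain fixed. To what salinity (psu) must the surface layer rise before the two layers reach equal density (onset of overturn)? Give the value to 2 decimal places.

40.45 psu

Neutral buoyancy requires −α(T_deep − T_surf) + β(S_deep − S_surf′) = 0.
S_surf′ = S_deep − (α/β)·ΔT = 40.43 − (1.5 × 10⁻⁴/7.2 × 10⁻⁴)·(-0.1) = 40.4508 psu.
Increase required: 40.4508 − 38.84 = 1.6108 psu.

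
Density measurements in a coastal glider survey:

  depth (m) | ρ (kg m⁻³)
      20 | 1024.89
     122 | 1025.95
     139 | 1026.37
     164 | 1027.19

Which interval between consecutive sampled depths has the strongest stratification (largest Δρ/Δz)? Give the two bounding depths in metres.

139–164 m

Compute the density gradient over each adjacent pair:
  20–122 m: Δρ/Δz = 1.06/102 = 0.010 kg m⁻⁴
  122–139 m: Δρ/Δz = 0.42/17 = 0.025 kg m⁻⁴
  139–164 m: Δρ/Δz = 0.82/25 = 0.033 kg m⁻⁴
The largest gradient is in the 139–164 m interval — the pycnocline.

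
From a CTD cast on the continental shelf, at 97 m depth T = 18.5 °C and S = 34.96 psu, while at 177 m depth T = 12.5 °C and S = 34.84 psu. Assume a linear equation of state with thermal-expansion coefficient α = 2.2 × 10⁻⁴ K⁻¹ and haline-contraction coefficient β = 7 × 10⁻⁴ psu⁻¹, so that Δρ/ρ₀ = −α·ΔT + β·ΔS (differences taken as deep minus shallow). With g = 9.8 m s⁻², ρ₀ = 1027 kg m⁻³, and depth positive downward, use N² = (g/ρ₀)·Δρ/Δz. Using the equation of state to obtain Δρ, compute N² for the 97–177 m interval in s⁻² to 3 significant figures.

1.51 × 10⁻⁴ s⁻²

ΔT = -6.0 K, ΔS = -0.12 psu (deep − shallow).
Δρ/ρ₀ = −αΔT + βΔS = 1.32 × 10⁻³ − 8.40 × 10⁻⁵ = 1.236 × 10⁻³, so Δρ ≈ 1.269 kg m⁻³.
N² = (g/ρ₀)·Δρ/Δz = g·(Δρ/ρ₀)/Δz = 9.8 × 1.236 × 10⁻³ / 80 = 1.5141 × 10⁻⁴ s⁻² ≈ 1.51 × 10⁻⁴ s⁻².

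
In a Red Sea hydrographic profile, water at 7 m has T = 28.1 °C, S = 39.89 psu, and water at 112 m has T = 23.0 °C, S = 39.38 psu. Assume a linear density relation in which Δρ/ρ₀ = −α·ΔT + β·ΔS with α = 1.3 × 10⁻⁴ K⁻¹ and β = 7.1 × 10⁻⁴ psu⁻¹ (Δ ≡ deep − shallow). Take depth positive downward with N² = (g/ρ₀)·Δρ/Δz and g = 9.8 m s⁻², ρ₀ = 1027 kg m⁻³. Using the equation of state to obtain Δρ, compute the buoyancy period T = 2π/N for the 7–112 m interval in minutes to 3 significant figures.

ΔT = -5.1 K, ΔS = -0.51 psu (deep − shallow).
Δρ/ρ₀ = −αΔT + βΔS = 6.63 × 10⁻⁴ − 3.621 × 10⁻⁴ = 3.009 × 10⁻⁴, so Δρ ≈ 0.3090 kg m⁻³.
N² = (g/ρ₀)·Δρ/Δz = g·(Δρ/ρ₀)/Δz = 9.8 × 3.009 × 10⁻⁴ / 105 = 2.8084 × 10⁻⁵ s⁻².
N = √(2.8084 × 10⁻⁵) = 5.2994 × 10⁻³ rad s⁻¹ → T = 2π/N = 1.1856 × 10³ s = 19.760 min ≈ 19.8 min.

19.8 min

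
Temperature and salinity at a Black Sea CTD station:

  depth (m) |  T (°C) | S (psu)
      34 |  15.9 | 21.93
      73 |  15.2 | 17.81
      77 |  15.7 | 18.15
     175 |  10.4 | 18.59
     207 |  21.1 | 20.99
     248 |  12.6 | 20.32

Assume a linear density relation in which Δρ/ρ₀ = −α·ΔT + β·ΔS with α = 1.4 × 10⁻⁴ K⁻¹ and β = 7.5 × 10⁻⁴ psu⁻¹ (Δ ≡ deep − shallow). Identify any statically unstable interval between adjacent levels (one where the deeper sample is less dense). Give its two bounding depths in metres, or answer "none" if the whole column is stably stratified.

Evaluate Δρ/ρ₀ = −αΔT + βΔS across each adjacent pair:
  34–73 m: −αΔT+βΔS = −(1.4 × 10⁻⁴)(-0.7)+(7.5 × 10⁻⁴)(-4.12) = -3.0 × 10⁻³ → UNSTABLE
  73–77 m: −αΔT+βΔS = −(1.4 × 10⁻⁴)(+0.5)+(7.5 × 10⁻⁴)(+0.34) = 1.9 × 10⁻⁴ → stable
  77–175 m: −αΔT+βΔS = −(1.4 × 10⁻⁴)(-5.3)+(7.5 × 10⁻⁴)(+0.44) = 1.1 × 10⁻³ → stable
  175–207 m: −αΔT+βΔS = −(1.4 × 10⁻⁴)(+10.7)+(7.5 × 10⁻⁴)(+2.40) = 3.0 × 10⁻⁴ → stable
  207–248 m: −αΔT+βΔS = −(1.4 × 10⁻⁴)(-8.5)+(7.5 × 10⁻⁴)(-0.67) = 6.9 × 10⁻⁴ → stable
The 34–73 m interval has Δρ < 0: lighter water underlies denser water.

34–73 m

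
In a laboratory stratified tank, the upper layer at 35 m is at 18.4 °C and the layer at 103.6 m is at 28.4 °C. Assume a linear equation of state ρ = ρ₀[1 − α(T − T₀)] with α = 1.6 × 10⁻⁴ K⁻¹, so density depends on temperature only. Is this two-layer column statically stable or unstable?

unstable

ΔT = 28.4 − 18.4 = +10.0 K, so Δρ/ρ₀ = −αΔT = -1.60 × 10⁻³.
Δρ/ρ₀ < 0, so Δρ < 0: deeper water is lighter → statically unstable; the column would overturn.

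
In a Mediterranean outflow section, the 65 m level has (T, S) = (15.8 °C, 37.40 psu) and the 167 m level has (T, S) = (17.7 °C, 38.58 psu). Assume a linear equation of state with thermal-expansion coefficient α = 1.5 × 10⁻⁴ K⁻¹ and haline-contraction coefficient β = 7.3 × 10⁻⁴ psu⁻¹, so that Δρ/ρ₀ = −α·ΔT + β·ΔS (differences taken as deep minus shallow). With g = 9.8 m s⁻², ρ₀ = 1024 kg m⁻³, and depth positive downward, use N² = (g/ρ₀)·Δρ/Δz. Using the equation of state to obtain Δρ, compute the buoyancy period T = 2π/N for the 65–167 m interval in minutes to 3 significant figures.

14.1 min

ΔT = +1.9 K, ΔS = +1.18 psu (deep − shallow).
Δρ/ρ₀ = −αΔT + βΔS = -2.85 × 10⁻⁴ + 8.614 × 10⁻⁴ = 5.764 × 10⁻⁴, so Δρ ≈ 0.5902 kg m⁻³.
N² = (g/ρ₀)·Δρ/Δz = g·(Δρ/ρ₀)/Δz = 9.8 × 5.764 × 10⁻⁴ / 102 = 5.5380 × 10⁻⁵ s⁻².
N = √(5.5380 × 10⁻⁵) = 7.4418 × 10⁻³ rad s⁻¹ → T = 2π/N = 844.31 s = 14.072 min ≈ 14.1 min.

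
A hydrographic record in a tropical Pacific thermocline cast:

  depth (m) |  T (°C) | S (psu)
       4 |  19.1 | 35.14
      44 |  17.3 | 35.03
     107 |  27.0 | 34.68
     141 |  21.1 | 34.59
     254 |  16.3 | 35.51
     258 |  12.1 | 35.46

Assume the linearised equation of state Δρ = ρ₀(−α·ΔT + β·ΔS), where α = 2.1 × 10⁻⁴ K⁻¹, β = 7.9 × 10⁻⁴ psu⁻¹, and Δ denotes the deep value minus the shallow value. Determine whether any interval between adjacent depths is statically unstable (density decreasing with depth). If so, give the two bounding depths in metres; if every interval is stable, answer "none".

44–107 m

Evaluate Δρ/ρ₀ = −αΔT + βΔS across each adjacent pair:
  4–44 m: −αΔT+βΔS = −(2.1 × 10⁻⁴)(-1.8)+(7.9 × 10⁻⁴)(-0.11) = 2.9 × 10⁻⁴ → stable
  44–107 m: −αΔT+βΔS = −(2.1 × 10⁻⁴)(+9.7)+(7.9 × 10⁻⁴)(-0.35) = -2.3 × 10⁻³ → UNSTABLE
  107–141 m: −αΔT+βΔS = −(2.1 × 10⁻⁴)(-5.9)+(7.9 × 10⁻⁴)(-0.09) = 1.2 × 10⁻³ → stable
  141–254 m: −αΔT+βΔS = −(2.1 × 10⁻⁴)(-4.8)+(7.9 × 10⁻⁴)(+0.92) = 1.7 × 10⁻³ → stable
  254–258 m: −αΔT+βΔS = −(2.1 × 10⁻⁴)(-4.2)+(7.9 × 10⁻⁴)(-0.05) = 8.4 × 10⁻⁴ → stable
The 44–107 m interval has Δρ < 0: lighter water underlies denser water.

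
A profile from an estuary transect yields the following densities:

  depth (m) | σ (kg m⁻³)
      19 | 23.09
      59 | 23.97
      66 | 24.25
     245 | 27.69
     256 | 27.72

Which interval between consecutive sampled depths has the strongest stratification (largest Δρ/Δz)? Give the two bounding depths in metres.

59–66 m

Compute the density gradient over each adjacent pair:
  19–59 m: Δρ/Δz = 0.88/40 = 0.022 kg m⁻⁴
  59–66 m: Δρ/Δz = 0.28/7 = 0.040 kg m⁻⁴
  66–245 m: Δρ/Δz = 3.44/179 = 0.019 kg m⁻⁴
  245–256 m: Δρ/Δz = 0.03/11 = 2.7 × 10⁻³ kg m⁻⁴
The largest gradient is in the 59–66 m interval — the pycnocline.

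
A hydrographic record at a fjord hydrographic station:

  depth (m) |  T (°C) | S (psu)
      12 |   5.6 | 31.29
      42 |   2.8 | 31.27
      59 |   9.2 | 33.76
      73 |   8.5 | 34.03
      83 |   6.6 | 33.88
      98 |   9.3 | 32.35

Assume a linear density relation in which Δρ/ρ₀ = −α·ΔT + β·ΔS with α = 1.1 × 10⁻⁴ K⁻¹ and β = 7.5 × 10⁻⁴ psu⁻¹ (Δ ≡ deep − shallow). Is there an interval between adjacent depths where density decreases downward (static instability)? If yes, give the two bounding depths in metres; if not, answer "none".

83–98 m

Evaluate Δρ/ρ₀ = −αΔT + βΔS across each adjacent pair:
  12–42 m: −αΔT+βΔS = −(1.1 × 10⁻⁴)(-2.8)+(7.5 × 10⁻⁴)(-0.02) = 2.9 × 10⁻⁴ → stable
  42–59 m: −αΔT+βΔS = −(1.1 × 10⁻⁴)(+6.4)+(7.5 × 10⁻⁴)(+2.49) = 1.2 × 10⁻³ → stable
  59–73 m: −αΔT+βΔS = −(1.1 × 10⁻⁴)(-0.7)+(7.5 × 10⁻⁴)(+0.27) = 2.8 × 10⁻⁴ → stable
  73–83 m: −αΔT+βΔS = −(1.1 × 10⁻⁴)(-1.9)+(7.5 × 10⁻⁴)(-0.15) = 9.6 × 10⁻⁵ → stable
  83–98 m: −αΔT+βΔS = −(1.1 × 10⁻⁴)(+2.7)+(7.5 × 10⁻⁴)(-1.53) = -1.4 × 10⁻³ → UNSTABLE
The 83–98 m interval has Δρ < 0: lighter water underlies denser water.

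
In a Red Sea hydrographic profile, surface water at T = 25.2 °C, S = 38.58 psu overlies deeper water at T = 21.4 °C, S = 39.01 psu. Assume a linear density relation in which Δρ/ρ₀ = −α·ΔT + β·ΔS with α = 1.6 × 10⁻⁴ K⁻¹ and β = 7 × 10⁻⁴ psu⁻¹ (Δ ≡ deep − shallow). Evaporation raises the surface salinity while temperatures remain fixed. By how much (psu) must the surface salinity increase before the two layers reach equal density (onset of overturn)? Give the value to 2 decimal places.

1.30 psu

Neutral buoyancy requires −α(T_deep − T_surf) + β(S_deep − S_surf′) = 0.
S_surf′ = S_deep − (α/β)·ΔT = 39.01 − (1.6 × 10⁻⁴/7 × 10⁻⁴)·(-3.8) = 39.8786 psu.
Increase required: 39.8786 − 38.58 = 1.2986 psu.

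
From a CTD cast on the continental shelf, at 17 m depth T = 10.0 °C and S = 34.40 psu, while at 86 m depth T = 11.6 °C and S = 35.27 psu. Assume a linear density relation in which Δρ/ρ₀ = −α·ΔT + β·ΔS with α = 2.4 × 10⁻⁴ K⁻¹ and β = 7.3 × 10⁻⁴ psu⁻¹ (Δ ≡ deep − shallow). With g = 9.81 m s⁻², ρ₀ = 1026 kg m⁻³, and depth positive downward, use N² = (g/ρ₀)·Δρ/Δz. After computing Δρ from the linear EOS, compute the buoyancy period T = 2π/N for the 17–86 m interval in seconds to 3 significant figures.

1.05 × 10³ s

ΔT = +1.6 K, ΔS = +0.87 psu (deep − shallow).
Δρ/ρ₀ = −αΔT + βΔS = -3.84 × 10⁻⁴ + 6.351 × 10⁻⁴ = 2.511 × 10⁻⁴, so Δρ ≈ 0.2576 kg m⁻³.
N² = (g/ρ₀)·Δρ/Δz = g·(Δρ/ρ₀)/Δz = 9.81 × 2.511 × 10⁻⁴ / 69 = 3.5700 × 10⁻⁵ s⁻².
N = √(3.5700 × 10⁻⁵) = 5.9749 × 10⁻³ rad s⁻¹ → T = 2π/N = 1.0516 × 10³ s ≈ 1.05 × 10³ s.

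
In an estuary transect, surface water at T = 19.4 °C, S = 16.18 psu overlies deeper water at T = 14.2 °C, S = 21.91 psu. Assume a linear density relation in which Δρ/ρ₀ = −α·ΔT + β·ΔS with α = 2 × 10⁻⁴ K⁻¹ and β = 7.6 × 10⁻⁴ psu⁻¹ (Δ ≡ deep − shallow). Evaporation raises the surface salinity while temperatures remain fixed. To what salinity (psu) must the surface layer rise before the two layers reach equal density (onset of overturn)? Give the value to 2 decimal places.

23.28 psu

Neutral buoyancy requires −α(T_deep − T_surf) + β(S_deep − S_surf′) = 0.
S_surf′ = S_deep − (α/β)·ΔT = 21.91 − (2 × 10⁻⁴/7.6 × 10⁻⁴)·(-5.2) = 23.2784 psu.
Increase required: 23.2784 − 16.18 = 7.0984 psu.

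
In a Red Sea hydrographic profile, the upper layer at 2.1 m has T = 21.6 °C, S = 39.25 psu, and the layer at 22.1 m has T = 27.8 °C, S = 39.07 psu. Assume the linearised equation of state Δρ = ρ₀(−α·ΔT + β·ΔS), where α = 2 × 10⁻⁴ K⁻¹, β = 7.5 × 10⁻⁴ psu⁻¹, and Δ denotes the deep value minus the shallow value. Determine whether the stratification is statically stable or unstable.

unstable

ΔT = 27.8 − 21.6 = +6.2 K and ΔS = 39.07 − 39.25 = -0.18 psu (deep − shallow).
−αΔT = -1.24 × 10⁻³; βΔS = -1.35 × 10⁻⁴; sum Δρ/ρ₀ = -1.375 × 10⁻³.
Δρ/ρ₀ < 0, so Δρ < 0: deeper water is lighter → statically unstable; the column would overturn.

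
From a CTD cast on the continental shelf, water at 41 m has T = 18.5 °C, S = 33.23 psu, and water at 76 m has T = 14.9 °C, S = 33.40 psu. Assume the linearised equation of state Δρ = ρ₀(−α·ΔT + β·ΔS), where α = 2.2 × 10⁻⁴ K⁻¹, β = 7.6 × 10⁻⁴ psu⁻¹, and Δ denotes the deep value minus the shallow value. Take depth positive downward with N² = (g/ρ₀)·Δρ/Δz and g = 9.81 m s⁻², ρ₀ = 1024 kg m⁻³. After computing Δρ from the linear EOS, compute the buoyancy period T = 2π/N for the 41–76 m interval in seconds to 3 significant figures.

ΔT = -3.6 K, ΔS = +0.17 psu (deep − shallow).
Δρ/ρ₀ = −αΔT + βΔS = 7.92 × 10⁻⁴ + 1.292 × 10⁻⁴ = 9.212 × 10⁻⁴, so Δρ ≈ 0.9433 kg m⁻³.
N² = (g/ρ₀)·Δρ/Δz = g·(Δρ/ρ₀)/Δz = 9.81 × 9.212 × 10⁻⁴ / 35 = 2.5820 × 10⁻⁴ s⁻².
N = √(2.5820 × 10⁻⁴) = 0.016069 rad s⁻¹ → T = 2π/N = 391.01 s ≈ 391 s.

391 s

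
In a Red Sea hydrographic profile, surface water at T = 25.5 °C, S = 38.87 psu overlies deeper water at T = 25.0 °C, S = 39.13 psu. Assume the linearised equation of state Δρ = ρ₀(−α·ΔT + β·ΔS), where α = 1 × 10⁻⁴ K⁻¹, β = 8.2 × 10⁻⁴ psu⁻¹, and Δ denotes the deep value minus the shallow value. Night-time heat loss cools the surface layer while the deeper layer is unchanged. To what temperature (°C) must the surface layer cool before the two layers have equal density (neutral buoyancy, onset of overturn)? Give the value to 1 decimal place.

22.9 °C

Neutral buoyancy requires Δρ = 0, i.e. −α(T_deep − T_surf′) + β(S_deep − S_surf) = 0.
T_surf′ = T_deep − (β/α)·ΔS = 25.0 − (8.2 × 10⁻⁴/1 × 10⁻⁴)·(+0.26) = 22.868 °C.
Cooling required: 25.5 − (22.868) = 2.632 °C.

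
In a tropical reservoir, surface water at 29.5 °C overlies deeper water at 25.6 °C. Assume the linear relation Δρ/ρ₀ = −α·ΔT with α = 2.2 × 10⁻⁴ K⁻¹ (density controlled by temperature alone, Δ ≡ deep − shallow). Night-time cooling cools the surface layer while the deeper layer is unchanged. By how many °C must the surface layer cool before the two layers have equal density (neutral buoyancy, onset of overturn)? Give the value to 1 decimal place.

3.9 °C

With temperature the only control, equal density requires T_surf′ = T_deep.
T_surf′ = 25.6 °C.
Cooling required: 29.5 − 25.6 = 3.9 °C.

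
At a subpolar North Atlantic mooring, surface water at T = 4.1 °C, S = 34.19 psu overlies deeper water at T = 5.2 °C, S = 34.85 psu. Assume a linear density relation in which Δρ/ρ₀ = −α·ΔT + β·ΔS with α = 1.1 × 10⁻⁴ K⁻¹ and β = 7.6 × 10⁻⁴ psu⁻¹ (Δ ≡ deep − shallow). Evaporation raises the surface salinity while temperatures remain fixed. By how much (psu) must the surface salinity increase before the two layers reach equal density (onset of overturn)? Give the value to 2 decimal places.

Neutral buoyancy requires −α(T_deep − T_surf) + β(S_deep − S_surf′) = 0.
S_surf′ = S_deep − (α/β)·ΔT = 34.85 − (1.1 × 10⁻⁴/7.6 × 10⁻⁴)·(+1.1) = 34.6908 psu.
Increase required: 34.6908 − 34.19 = 0.5008 psu.

0.50 psu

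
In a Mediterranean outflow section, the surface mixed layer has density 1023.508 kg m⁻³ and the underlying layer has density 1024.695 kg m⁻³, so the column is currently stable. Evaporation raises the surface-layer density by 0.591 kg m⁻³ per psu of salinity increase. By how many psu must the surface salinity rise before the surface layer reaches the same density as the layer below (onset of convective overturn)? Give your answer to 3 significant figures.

2.01 psu

Density deficit of the surface layer: 1024.695 − 1023.508 = 1.187 kg m⁻³.
Required change = 1.187 / 0.591 = 2.01 psu.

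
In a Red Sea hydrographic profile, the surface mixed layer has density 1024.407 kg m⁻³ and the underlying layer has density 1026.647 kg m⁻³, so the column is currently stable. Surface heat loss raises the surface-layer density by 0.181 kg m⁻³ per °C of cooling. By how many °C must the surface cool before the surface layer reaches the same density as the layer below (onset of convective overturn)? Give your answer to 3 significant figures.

Density deficit of the surface layer: 1026.647 − 1024.407 = 2.24 kg m⁻³.
Required change = 2.24 / 0.181 = 12.4 °C.

12.4 °C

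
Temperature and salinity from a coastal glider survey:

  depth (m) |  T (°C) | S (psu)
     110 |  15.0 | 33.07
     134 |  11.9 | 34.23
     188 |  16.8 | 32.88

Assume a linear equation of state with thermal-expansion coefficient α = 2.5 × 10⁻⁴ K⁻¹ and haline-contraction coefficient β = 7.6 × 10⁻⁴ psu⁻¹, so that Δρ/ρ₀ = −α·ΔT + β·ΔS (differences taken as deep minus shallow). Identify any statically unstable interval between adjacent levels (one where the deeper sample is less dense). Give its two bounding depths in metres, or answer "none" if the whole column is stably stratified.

134–188 m

Evaluate Δρ/ρ₀ = −αΔT + βΔS across each adjacent pair:
  110–134 m: −αΔT+βΔS = −(2.5 × 10⁻⁴)(-3.1)+(7.6 × 10⁻⁴)(+1.16) = 1.7 × 10⁻³ → stable
  134–188 m: −αΔT+βΔS = −(2.5 × 10⁻⁴)(+4.9)+(7.6 × 10⁻⁴)(-1.35) = -2.3 × 10⁻³ → UNSTABLE
The 134–188 m interval has Δρ < 0: lighter water underlies denser water.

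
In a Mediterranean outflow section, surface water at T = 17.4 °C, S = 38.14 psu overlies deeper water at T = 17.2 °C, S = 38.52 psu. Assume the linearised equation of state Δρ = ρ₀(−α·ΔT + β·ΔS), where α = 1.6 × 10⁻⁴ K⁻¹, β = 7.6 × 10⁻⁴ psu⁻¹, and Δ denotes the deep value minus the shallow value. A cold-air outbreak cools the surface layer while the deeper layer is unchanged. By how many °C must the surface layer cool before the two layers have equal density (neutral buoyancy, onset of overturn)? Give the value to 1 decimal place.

Neutral buoyancy requires Δρ = 0, i.e. −α(T_deep − T_surf′) + β(S_deep − S_surf) = 0.
T_surf′ = T_deep − (β/α)·ΔS = 17.2 − (7.6 × 10⁻⁴/1.6 × 10⁻⁴)·(+0.38) = 15.395 °C.
Cooling required: 17.4 − (15.395) = 2.005 °C.

2.0 °C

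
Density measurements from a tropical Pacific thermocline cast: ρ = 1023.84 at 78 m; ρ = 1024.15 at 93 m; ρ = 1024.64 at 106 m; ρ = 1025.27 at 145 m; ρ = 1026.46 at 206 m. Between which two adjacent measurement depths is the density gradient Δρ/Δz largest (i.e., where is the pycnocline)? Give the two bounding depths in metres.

Compute the density gradient over each adjacent pair:
  78–93 m: Δρ/Δz = 0.31/15 = 0.021 kg m⁻⁴
  93–106 m: Δρ/Δz = 0.49/13 = 0.038 kg m⁻⁴
  106–145 m: Δρ/Δz = 0.63/39 = 0.016 kg m⁻⁴
  145–206 m: Δρ/Δz = 1.19/61 = 0.020 kg m⁻⁴
The largest gradient is in the 93–106 m interval — the pycnocline.

93–106 m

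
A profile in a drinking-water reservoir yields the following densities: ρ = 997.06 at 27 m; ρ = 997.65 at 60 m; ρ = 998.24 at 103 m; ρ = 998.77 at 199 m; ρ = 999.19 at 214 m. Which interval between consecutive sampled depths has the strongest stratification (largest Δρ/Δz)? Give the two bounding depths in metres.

199–214 m

Compute the density gradient over each adjacent pair:
  27–60 m: Δρ/Δz = 0.59/33 = 0.018 kg m⁻⁴
  60–103 m: Δρ/Δz = 0.59/43 = 0.014 kg m⁻⁴
  103–199 m: Δρ/Δz = 0.53/96 = 5.5 × 10⁻³ kg m⁻⁴
  199–214 m: Δρ/Δz = 0.42/15 = 0.028 kg m⁻⁴
The largest gradient is in the 199–214 m interval — the pycnocline.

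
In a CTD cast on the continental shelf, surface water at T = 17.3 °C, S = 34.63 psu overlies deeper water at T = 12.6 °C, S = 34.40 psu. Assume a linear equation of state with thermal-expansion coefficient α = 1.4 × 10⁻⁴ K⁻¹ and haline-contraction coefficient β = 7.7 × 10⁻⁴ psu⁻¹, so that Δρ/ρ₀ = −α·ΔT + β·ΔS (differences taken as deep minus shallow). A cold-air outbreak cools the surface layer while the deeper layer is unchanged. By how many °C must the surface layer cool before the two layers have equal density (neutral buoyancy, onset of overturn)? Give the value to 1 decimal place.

3.4 °C

Neutral buoyancy requires Δρ = 0, i.e. −α(T_deep − T_surf′) + β(S_deep − S_surf) = 0.
T_surf′ = T_deep − (β/α)·ΔS = 12.6 − (7.7 × 10⁻⁴/1.4 × 10⁻⁴)·(-0.23) = 13.865 °C.
Cooling required: 17.3 − (13.865) = 3.435 °C.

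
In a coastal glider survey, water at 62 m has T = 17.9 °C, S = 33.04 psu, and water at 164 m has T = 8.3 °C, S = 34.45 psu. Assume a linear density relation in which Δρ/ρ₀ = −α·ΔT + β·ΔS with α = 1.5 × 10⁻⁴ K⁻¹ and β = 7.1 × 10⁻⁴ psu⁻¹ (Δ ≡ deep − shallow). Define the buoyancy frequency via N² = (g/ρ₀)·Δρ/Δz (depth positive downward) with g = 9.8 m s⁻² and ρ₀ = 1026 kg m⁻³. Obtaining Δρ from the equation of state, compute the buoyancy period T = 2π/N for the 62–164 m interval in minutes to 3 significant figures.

ΔT = -9.6 K, ΔS = +1.41 psu (deep − shallow).
Δρ/ρ₀ = −αΔT + βΔS = 1.44 × 10⁻³ + 1.0011 × 10⁻³ = 2.4411 × 10⁻³, so Δρ ≈ 2.505 kg m⁻³.
N² = (g/ρ₀)·Δρ/Δz = g·(Δρ/ρ₀)/Δz = 9.8 × 2.4411 × 10⁻³ / 102 = 2.3454 × 10⁻⁴ s⁻².
N = √(2.3454 × 10⁻⁴) = 0.015315 rad s⁻¹ → T = 2π/N = 410.26 s = 6.8377 min ≈ 6.84 min.

6.84 min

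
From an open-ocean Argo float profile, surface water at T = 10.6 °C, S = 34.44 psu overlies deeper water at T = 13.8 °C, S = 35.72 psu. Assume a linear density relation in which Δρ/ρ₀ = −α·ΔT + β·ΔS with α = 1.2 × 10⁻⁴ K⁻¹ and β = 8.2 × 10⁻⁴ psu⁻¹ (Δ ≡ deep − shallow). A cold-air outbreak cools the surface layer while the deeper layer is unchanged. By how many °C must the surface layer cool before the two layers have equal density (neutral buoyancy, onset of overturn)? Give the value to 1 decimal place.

Neutral buoyancy requires Δρ = 0, i.e. −α(T_deep − T_surf′) + β(S_deep − S_surf) = 0.
T_surf′ = T_deep − (β/α)·ΔS = 13.8 − (8.2 × 10⁻⁴/1.2 × 10⁻⁴)·(+1.28) = 5.053 °C.
Cooling required: 10.6 − (5.053) = 5.547 °C.

5.5 °C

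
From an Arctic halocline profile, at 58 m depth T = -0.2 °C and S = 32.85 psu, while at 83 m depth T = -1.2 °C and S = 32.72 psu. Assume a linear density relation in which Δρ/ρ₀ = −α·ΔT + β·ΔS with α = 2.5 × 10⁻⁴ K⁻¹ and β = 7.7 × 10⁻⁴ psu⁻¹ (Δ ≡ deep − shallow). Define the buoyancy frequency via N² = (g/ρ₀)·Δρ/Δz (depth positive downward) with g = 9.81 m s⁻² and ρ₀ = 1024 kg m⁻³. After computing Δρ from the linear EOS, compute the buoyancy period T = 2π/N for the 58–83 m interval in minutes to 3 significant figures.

ΔT = -1.0 K, ΔS = -0.13 psu (deep − shallow).
Δρ/ρ₀ = −αΔT + βΔS = 2.50 × 10⁻⁴ − 1.001 × 10⁻⁴ = 1.499 × 10⁻⁴, so Δρ ≈ 0.1535 kg m⁻³.
N² = (g/ρ₀)·Δρ/Δz = g·(Δρ/ρ₀)/Δz = 9.81 × 1.499 × 10⁻⁴ / 25 = 5.8821 × 10⁻⁵ s⁻².
N = √(5.8821 × 10⁻⁵) = 7.6695 × 10⁻³ rad s⁻¹ → T = 2π/N = 819.24 s = 13.654 min ≈ 13.7 min.

13.7 min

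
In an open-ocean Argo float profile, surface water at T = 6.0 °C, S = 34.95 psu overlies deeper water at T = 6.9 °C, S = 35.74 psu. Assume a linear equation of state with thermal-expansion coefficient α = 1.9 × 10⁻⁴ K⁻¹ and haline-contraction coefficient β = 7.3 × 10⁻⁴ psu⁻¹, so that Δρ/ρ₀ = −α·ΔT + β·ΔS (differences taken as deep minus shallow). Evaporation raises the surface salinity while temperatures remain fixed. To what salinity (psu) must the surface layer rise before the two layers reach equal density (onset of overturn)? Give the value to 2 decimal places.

Neutral buoyancy requires −α(T_deep − T_surf) + β(S_deep − S_surf′) = 0.
S_surf′ = S_deep − (α/β)·ΔT = 35.74 − (1.9 × 10⁻⁴/7.3 × 10⁻⁴)·(+0.9) = 35.5058 psu.
Increase required: 35.5058 − 34.95 = 0.5558 psu.

35.51 psu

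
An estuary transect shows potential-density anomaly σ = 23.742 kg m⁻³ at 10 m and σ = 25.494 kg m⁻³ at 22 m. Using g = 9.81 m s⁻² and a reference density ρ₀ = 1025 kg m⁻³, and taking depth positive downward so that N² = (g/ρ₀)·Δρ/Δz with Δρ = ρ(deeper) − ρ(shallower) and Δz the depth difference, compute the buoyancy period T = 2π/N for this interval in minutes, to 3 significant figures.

2.80 min

Δρ = 1025.494 − 1023.742 = 1.752 kg m⁻³ over Δz = 22 − 10 = 12 m.
N² = (9.81/1025) × (1.752/12) = 1.3973 × 10⁻³ s⁻².
N = √(1.3973 × 10⁻³) = 0.037380 rad s⁻¹, so T = 2π/N = 168.09 s = 2.8015 min ≈ 2.80 min.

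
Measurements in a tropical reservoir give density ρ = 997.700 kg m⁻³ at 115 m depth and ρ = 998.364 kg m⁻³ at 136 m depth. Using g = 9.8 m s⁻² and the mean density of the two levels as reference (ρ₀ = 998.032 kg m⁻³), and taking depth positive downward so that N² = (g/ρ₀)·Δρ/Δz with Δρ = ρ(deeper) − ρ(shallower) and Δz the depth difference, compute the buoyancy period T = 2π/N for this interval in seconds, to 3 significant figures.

Δρ = 998.364 − 997.700 = 0.664 kg m⁻³ over Δz = 136 − 115 = 21 m.
N² = (9.8/998.032) × (0.664/21) = 3.1048 × 10⁻⁴ s⁻².
N = √(3.1048 × 10⁻⁴) = 0.017620 rad s⁻¹, so T = 2π/N = 356.59 s ≈ 357 s.

357 s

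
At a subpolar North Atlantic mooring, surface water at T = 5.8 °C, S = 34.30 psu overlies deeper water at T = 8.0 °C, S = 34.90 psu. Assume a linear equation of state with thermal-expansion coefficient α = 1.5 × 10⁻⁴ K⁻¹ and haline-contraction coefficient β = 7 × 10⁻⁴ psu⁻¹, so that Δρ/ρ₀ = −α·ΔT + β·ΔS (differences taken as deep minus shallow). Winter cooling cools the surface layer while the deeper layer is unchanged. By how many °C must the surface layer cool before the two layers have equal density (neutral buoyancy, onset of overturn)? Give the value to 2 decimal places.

0.60 °C

Neutral buoyancy requires Δρ = 0, i.e. −α(T_deep − T_surf′) + β(S_deep − S_surf) = 0.
T_surf′ = T_deep − (β/α)·ΔS = 8.0 − (7 × 10⁻⁴/1.5 × 10⁻⁴)·(+0.60) = 5.2000 °C.
Cooling required: 5.8 − (5.2000) = 0.6000 °C.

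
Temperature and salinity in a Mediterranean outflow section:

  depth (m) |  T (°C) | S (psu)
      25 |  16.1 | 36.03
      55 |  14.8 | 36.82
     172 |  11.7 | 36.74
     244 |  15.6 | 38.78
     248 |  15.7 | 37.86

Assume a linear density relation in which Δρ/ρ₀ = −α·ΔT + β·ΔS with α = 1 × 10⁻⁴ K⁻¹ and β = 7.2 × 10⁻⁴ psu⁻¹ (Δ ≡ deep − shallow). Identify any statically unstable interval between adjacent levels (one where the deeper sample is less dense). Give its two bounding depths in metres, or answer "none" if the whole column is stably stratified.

244–248 m

Evaluate Δρ/ρ₀ = −αΔT + βΔS across each adjacent pair:
  25–55 m: −αΔT+βΔS = −(1 × 10⁻⁴)(-1.3)+(7.2 × 10⁻⁴)(+0.79) = 7.0 × 10⁻⁴ → stable
  55–172 m: −αΔT+βΔS = −(1 × 10⁻⁴)(-3.1)+(7.2 × 10⁻⁴)(-0.08) = 2.5 × 10⁻⁴ → stable
  172–244 m: −αΔT+βΔS = −(1 × 10⁻⁴)(+3.9)+(7.2 × 10⁻⁴)(+2.04) = 1.1 × 10⁻³ → stable
  244–248 m: −αΔT+βΔS = −(1 × 10⁻⁴)(+0.1)+(7.2 × 10⁻⁴)(-0.92) = -6.7 × 10⁻⁴ → UNSTABLE
The 244–248 m interval has Δρ < 0: lighter water underlies denser water.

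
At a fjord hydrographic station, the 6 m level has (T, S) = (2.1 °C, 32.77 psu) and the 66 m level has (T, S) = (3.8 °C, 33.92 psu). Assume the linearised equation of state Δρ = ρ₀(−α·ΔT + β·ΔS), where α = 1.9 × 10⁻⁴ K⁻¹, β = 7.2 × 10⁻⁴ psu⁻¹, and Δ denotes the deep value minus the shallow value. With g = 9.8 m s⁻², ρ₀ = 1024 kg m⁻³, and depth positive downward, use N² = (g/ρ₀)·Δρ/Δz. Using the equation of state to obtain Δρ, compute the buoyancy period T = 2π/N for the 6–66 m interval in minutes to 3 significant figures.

ΔT = +1.7 K, ΔS = +1.15 psu (deep − shallow).
Δρ/ρ₀ = −αΔT + βΔS = -3.23 × 10⁻⁴ + 8.28 × 10⁻⁴ = 5.05 × 10⁻⁴, so Δρ ≈ 0.5171 kg m⁻³.
N² = (g/ρ₀)·Δρ/Δz = g·(Δρ/ρ₀)/Δz = 9.8 × 5.05 × 10⁻⁴ / 60 = 8.2483 × 10⁻⁵ s⁻².
N = √(8.2483 × 10⁻⁵) = 9.0820 × 10⁻³ rad s⁻¹ → T = 2π/N = 691.83 s = 11.530 min ≈ 11.5 min.

11.5 min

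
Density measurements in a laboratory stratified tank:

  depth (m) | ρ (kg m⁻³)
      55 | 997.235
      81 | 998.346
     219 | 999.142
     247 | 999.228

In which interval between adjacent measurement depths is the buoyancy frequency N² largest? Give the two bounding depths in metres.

Compute the density gradient over each adjacent pair:
  55–81 m: Δρ/Δz = 1.111/26 = 0.043 kg m⁻⁴
  81–219 m: Δρ/Δz = 0.796/138 = 5.8 × 10⁻³ kg m⁻⁴
  219–247 m: Δρ/Δz = 0.086/28 = 3.1 × 10⁻³ kg m⁻⁴
The largest gradient is in the 55–81 m interval — the pycnocline.

55–81 m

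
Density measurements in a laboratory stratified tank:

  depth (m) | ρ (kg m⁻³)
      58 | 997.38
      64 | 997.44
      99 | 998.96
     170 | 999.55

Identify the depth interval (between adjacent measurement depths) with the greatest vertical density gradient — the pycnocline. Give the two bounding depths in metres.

Compute the density gradient over each adjacent pair:
  58–64 m: Δρ/Δz = 0.06/6 = 0.010 kg m⁻⁴
  64–99 m: Δρ/Δz = 1.52/35 = 0.043 kg m⁻⁴
  99–170 m: Δρ/Δz = 0.59/71 = 8.3 × 10⁻³ kg m⁻⁴
The largest gradient is in the 64–99 m interval — the pycnocline.

64–99 m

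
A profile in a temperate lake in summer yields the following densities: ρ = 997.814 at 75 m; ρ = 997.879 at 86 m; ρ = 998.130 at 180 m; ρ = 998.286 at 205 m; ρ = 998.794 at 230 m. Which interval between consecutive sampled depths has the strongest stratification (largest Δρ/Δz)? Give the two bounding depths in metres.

205–230 m

Compute the density gradient over each adjacent pair:
  75–86 m: Δρ/Δz = 0.065/11 = 5.9 × 10⁻³ kg m⁻⁴
  86–180 m: Δρ/Δz = 0.251/94 = 2.7 × 10⁻³ kg m⁻⁴
  180–205 m: Δρ/Δz = 0.156/25 = 6.2 × 10⁻³ kg m⁻⁴
  205–230 m: Δρ/Δz = 0.508/25 = 0.020 kg m⁻⁴
The largest gradient is in the 205–230 m interval — the pycnocline.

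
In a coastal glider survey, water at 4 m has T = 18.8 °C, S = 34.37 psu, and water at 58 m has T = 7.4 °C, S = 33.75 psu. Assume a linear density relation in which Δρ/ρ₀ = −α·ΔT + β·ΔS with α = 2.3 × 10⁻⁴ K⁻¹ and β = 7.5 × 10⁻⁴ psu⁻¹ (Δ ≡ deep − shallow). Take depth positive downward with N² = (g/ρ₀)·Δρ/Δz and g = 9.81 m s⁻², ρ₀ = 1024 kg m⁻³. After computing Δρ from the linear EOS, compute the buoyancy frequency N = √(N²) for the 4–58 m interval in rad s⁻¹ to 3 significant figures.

0.0198 rad s⁻¹

ΔT = -11.4 K, ΔS = -0.62 psu (deep − shallow).
Δρ/ρ₀ = −αΔT + βΔS = 2.622 × 10⁻³ − 4.65 × 10⁻⁴ = 2.157 × 10⁻³, so Δρ ≈ 2.209 kg m⁻³.
N² = (g/ρ₀)·Δρ/Δz = g·(Δρ/ρ₀)/Δz = 9.81 × 2.157 × 10⁻³ / 54 = 3.9186 × 10⁻⁴ s⁻².
N = √(3.9186 × 10⁻⁴) = 0.019795 rad s⁻¹ ≈ 0.0198 rad s⁻¹.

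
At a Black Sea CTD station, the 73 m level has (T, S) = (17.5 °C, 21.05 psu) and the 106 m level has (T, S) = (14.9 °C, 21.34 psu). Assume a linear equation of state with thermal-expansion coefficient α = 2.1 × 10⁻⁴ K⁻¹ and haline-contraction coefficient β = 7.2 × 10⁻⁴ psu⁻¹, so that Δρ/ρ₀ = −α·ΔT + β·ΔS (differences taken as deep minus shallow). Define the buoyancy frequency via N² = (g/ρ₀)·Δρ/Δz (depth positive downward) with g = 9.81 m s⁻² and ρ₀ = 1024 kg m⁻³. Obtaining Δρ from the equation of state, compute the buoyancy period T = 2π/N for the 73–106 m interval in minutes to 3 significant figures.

ΔT = -2.6 K, ΔS = +0.29 psu (deep − shallow).
Δρ/ρ₀ = −αΔT + βΔS = 5.46 × 10⁻⁴ + 2.088 × 10⁻⁴ = 7.548 × 10⁻⁴, so Δρ ≈ 0.7729 kg m⁻³.
N² = (g/ρ₀)·Δρ/Δz = g·(Δρ/ρ₀)/Δz = 9.81 × 7.548 × 10⁻⁴ / 33 = 2.2438 × 10⁻⁴ s⁻².
N = √(2.2438 × 10⁻⁴) = 0.014979 rad s⁻¹ → T = 2π/N = 419.47 s = 6.9912 min ≈ 6.99 min.

6.99 min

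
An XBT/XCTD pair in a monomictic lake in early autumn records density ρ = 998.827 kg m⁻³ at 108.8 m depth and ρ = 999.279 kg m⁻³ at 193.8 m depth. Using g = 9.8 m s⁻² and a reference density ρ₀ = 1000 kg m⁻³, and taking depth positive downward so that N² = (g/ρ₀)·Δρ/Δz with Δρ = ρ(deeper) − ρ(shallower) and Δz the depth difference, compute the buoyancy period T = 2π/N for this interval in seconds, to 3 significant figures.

870 s

Δρ = 999.279 − 998.827 = 0.452 kg m⁻³ over Δz = 193.8 − 108.8 = 85 m.
N² = (9.8/1000) × (0.452/85) = 5.2113 × 10⁻⁵ s⁻².
N = √(5.2113 × 10⁻⁵) = 7.2189 × 10⁻³ rad s⁻¹, so T = 2π/N = 870.38 s ≈ 870 s.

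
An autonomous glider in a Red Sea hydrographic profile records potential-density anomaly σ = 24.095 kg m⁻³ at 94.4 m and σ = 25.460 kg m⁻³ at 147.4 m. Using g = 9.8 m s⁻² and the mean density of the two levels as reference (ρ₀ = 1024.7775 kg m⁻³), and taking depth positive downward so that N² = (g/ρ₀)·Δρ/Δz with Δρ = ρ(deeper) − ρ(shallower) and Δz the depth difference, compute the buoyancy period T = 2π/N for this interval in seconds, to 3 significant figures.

Δρ = 1025.460 − 1024.095 = 1.365 kg m⁻³ over Δz = 147.4 − 94.4 = 53 m.
N² = (9.8/1024.7775) × (1.365/53) = 2.4629 × 10⁻⁴ s⁻².
N = √(2.4629 × 10⁻⁴) = 0.015694 rad s⁻¹, so T = 2π/N = 400.36 s ≈ 400 s.

400 s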